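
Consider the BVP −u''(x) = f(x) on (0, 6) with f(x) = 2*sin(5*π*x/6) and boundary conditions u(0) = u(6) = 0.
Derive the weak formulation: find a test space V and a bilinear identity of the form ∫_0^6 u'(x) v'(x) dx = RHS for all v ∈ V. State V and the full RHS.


V = H^1_0(0, 6) (so v(0) = v(6) = 0); weak form: ∫_0^6 u'v' dx = ∫_0^6 (2*sin(5*π*x/6)) v dx for all v ∈ V.

Multiply both sides by a test function v and integrate from 0 to 6:
  ∫_0^6 −u''(x) v(x) dx = ∫_0^6 f(x) v(x) dx.
Integrate the LHS by parts once:
  ∫_0^6 −u'' v dx = −[u'(x) v(x)]_0^6 + ∫_0^6 u'(x) v'(x) dx.
Thus ∫_0^6 u'(x) v'(x) dx = ∫_0^6 f(x) v(x) dx + [u'(x) v(x)]_0^6.
Choose V so that boundary terms are either known or forced to vanish.
u is Dirichlet: u(0) = u(6) = 0. Let V = H^1_0(0, 6); then v(0) = v(6) = 0, and [u' v]_0^6 = 0.
Weak formulation: find u (satisfying any essential BC) such that ∫_0^6 u'(x) v'(x) dx = ∫_0^6 f v dx for all v ∈ V.
Substituting f(x) = 2*sin(5*π*x/6), the right-hand side is ∫_0^6 (2*sin(5*π*x/6)) v dx.


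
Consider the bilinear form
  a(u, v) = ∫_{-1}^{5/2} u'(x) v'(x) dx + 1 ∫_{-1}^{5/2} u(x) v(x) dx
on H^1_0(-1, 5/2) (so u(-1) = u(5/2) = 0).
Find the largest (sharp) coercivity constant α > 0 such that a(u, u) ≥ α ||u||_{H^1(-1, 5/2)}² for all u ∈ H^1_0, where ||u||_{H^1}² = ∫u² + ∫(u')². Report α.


α = 1

Coercivity of a(·,·) on H^1_0(-1, 5/2) means a(u, u) ≥ α ||u||_{H^1}² for every u ∈ H^1_0.
The interval has length L = 7/2, and Poincaré/coercivity depend only on L. Here a(u, u) = ∫(u')² + (1)·∫u².
Here c = 1 ≥ 1, so a(u,u) = ∫(u')² + c∫u² ≥ ∫(u')² + ∫u² = ||u||_{H^1}², i.e. α = 1 works. No larger α is possible: a(u,u) ≥ α||u||_{H^1}² means (1−α)∫(u')² ≥ (α−c)∫u², and for the modes u_n = sin(nπ(x−x₀)/L) (x₀ the left endpoint) one has ∫u_n²/∫(u_n')² = (L/(nπ))² → 0, so a(u_n,u_n)/||u_n||_{H^1}² → 1. Hence the optimal constant is α = 1.
Therefore α = 1.


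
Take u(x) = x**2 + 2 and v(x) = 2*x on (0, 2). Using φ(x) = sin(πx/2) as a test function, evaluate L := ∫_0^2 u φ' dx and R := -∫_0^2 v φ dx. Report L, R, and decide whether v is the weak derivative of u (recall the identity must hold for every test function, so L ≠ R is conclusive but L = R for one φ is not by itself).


LHS = -8/π, RHS = -8/π. Yes, v = u' weakly.

u(x) = x**2 + 2, classical derivative u'(x) = 2*x.
φ(x) = sin(πx/2), so φ'(x) = π*cos(π*x/2)/2.
Note φ(0) = φ(2) = 0, so the boundary term u·φ vanishes.
LHS = ∫_0^2 u(x) φ'(x) dx = ∫_0^2 (π*x^2*cos(π*x/2)/2 + π*cos(π*x/2)) dx. Term by term:
  ∫_0^2 π*cos(π*x/2) dx = 0;  ∫_0^2 π*x^2*cos(π*x/2)/2 dx = -8/π.
Sum: 0 − 8/π = -8/π.
So LHS = -8/π.
∫_0^2 v(x) φ(x) dx = ∫_0^2 (2*x*sin(π*x/2)) dx. Term by term:
  ∫_0^2 2*x*sin(π*x/2) dx = 8/π.
So RHS = -∫_0^2 v(x) φ(x) dx = -8/π.
LHS = RHS, so the identity holds for this test φ.
Moreover u is smooth here and v(x) = u'(x) = 2*x pointwise, so the identity holds for every test function. Hence v is the weak derivative of u.


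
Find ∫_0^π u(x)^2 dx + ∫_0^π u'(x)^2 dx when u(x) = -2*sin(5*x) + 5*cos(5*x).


||u||_{H^1(0,π)}^2 = 377*π

u'(x) = -25*sin(5*x) - 10*cos(5*x).
Expand u² and (u')² and integrate term by term on (0, π), using: for integers n ≥ 1, ∫_0^π sin²(nx) dx = ∫_0^π cos²(nx) dx = π/2; for n ≠ n', ∫_0^π sin(nx)sin(n'x) dx = ∫_0^π cos(nx)cos(n'x) dx = 0; and by product-to-sum, ∫_0^π sin(nx)cos(n'x) dx = ½∫_0^π [sin((n+n')x) + sin((n−n')x)] dx, which is 0 when n+n' is even and 2n/(n²−n'²) when n+n' is odd (it need not vanish on (0, π)).
  u² squared terms: (-2)²·∫sin(5x)² dx = 4·π/2 = 2*π;  (5)²·∫cos(5x)² dx = 25·π/2 = 25*π/2.
  u² cross terms: 2·(-2)·(5)·∫sin(5x)·cos(5x) dx = -20·(0) = 0.
  So ∫_0^π u² dx = 2*π + 25*π/2 + 0 = 29*π/2.
  (u')² squared terms: (-25)²·∫sin(5x)² dx = 625·π/2 = 625*π/2;  (-10)²·∫cos(5x)² dx = 100·π/2 = 50*π.
  (u')² cross terms: 2·(-25)·(-10)·∫sin(5x)·cos(5x) dx = 500·(0) = 0.
  So ∫_0^π (u')² dx = 625*π/2 + 50*π + 0 = 725*π/2.
||u||_{H^1}^2 = (29*π/2) + (725*π/2) = 377*π.


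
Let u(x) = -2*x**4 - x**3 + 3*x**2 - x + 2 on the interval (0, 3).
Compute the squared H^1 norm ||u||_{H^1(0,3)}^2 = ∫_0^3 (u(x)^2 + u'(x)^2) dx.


||u||_{H^1}^2 = 1047351/35

The H^1 norm (squared) on an interval (0, L) is
  ||u||_{H^1}^2 = ∫_0^L u(x)^2 dx + ∫_0^L u'(x)^2 dx.
Compute u'(x) = -8*x**3 - 3*x**2 + 6*x - 1.
Then u(x)^2 = 4*x**8 + 4*x**7 - 11*x**6 - 2*x**5 + 3*x**4 - 10*x**3 + 13*x**2 - 4*x + 4 and u'(x)^2 = 64*x**6 + 48*x**5 - 87*x**4 - 20*x**3 + 42*x**2 - 12*x + 1.
Integrate each monomial from 0 to 3 using ∫_0^3 c·x^n dx = c·3^(n+1)/(n+1):
  ∫_0^3 u(x)^2 dx = ∫_0^3 (4*x^8 + 4*x^7 - 11*x^6 - 2*x^5 + 3*x^4 - 10*x^3 + 13*x^2 - 4*x + 4) dx. Term by term:
    ∫_0^3 4*x^8 dx = 8748;  ∫_0^3 4*x^7 dx = 6561/2;  ∫_0^3 -11*x^6 dx = -24057/7;
    ∫_0^3 -2*x^5 dx = -243;  ∫_0^3 3*x^4 dx = 729/5;  ∫_0^3 -10*x^3 dx = -405/2;
    ∫_0^3 13*x^2 dx = 117;  ∫_0^3 -4*x dx = -18;  ∫_0^3 4 dx = 12.
  Sum: 8748 + 6561/2 − 24057/7 − 243 + 729/5 − 405/2 + 117 − 18 + 12 = 294108/35.
  ∫_0^3 u'(x)^2 dx = ∫_0^3 (64*x^6 + 48*x^5 - 87*x^4 - 20*x^3 + 42*x^2 - 12*x + 1) dx. Term by term:
    ∫_0^3 64*x^6 dx = 139968/7;  ∫_0^3 48*x^5 dx = 5832;  ∫_0^3 -87*x^4 dx = -21141/5;
    ∫_0^3 -20*x^3 dx = -405;  ∫_0^3 42*x^2 dx = 378;  ∫_0^3 -12*x dx = -54;
    ∫_0^3 1 dx = 3.
  Sum: 139968/7 + 5832 − 21141/5 − 405 + 378 − 54 + 3 = 753243/35.
Adding: ||u||_{H^1}^2 = 294108/35 + 753243/35 = 1047351/35.


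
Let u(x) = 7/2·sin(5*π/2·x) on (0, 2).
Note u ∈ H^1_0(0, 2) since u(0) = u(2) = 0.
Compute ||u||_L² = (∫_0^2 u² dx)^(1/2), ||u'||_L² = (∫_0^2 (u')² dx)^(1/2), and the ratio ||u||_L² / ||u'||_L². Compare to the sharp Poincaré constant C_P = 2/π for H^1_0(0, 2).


||u||_L² / ||u'||_L² = 2/(5*π) < C_P = 2/π.

u(x) = 7/2·sin(5*π/2·x), so u'(x) = 35*π*cos(5*π*x/2)/4.
Writing u(x) = A·sin(kπx/L) with A = 7/2 and k = 5, use ∫_0^L sin²(kπx/L) dx = L/2 and ∫_0^L cos²(kπx/L) dx = L/2.
u² = 49/4·sin²(5*π/2·x) and (u')² = 1225*π^2/16·cos²(5*π/2·x), and each of sin², cos² integrates to L/2 = 1 over (0, 2).
∫_0^2 u² dx = 49/4, so ||u||_L² = 7/2.
∫_0^2 (u')² dx = 1225*π^2/16, so ||u'||_L² = 35*π/4.
Ratio ||u||_L² / ||u'||_L² = 2/(5*π).
Sharp Poincaré constant on H^1_0(0, 2) is C_P = L/π = 2/π, achieved by sin(π/2·x).
This is the k = 5 harmonic; the ratio L/(kπ) is strictly less than C_P = L/π, consistent with the sharp inequality ||u||_L² ≤ C_P ||u'||_L².


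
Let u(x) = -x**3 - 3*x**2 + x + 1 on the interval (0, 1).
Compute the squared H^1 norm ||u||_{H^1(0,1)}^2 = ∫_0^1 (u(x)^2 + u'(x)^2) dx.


||u||_{H^1}^2 = 1751/105

The H^1 norm (squared) on an interval (0, L) is
  ||u||_{H^1}^2 = ∫_0^L u(x)^2 dx + ∫_0^L u'(x)^2 dx.
Compute u'(x) = -3*x**2 - 6*x + 1.
Then u(x)^2 = x**6 + 6*x**5 + 7*x**4 - 8*x**3 - 5*x**2 + 2*x + 1 and u'(x)^2 = 9*x**4 + 36*x**3 + 30*x**2 - 12*x + 1.
Integrate each monomial from 0 to 1 using ∫_0^1 c·x^n dx = c·1^(n+1)/(n+1):
  ∫_0^1 u(x)^2 dx = ∫_0^1 (x^6 + 6*x^5 + 7*x^4 - 8*x^3 - 5*x^2 + 2*x + 1) dx. Term by term:
    ∫_0^1 x^6 dx = 1/7;  ∫_0^1 6*x^5 dx = 1;  ∫_0^1 7*x^4 dx = 7/5;
    ∫_0^1 -8*x^3 dx = -2;  ∫_0^1 -5*x^2 dx = -5/3;  ∫_0^1 2*x dx = 1;
    ∫_0^1 1 dx = 1.
  Sum: 1/7 + 1 + 7/5 − 2 − 5/3 + 1 + 1 = 92/105.
  ∫_0^1 u'(x)^2 dx = ∫_0^1 (9*x^4 + 36*x^3 + 30*x^2 - 12*x + 1) dx. Term by term:
    ∫_0^1 9*x^4 dx = 9/5;  ∫_0^1 36*x^3 dx = 9;  ∫_0^1 30*x^2 dx = 10;
    ∫_0^1 -12*x dx = -6;  ∫_0^1 1 dx = 1.
  Sum: 9/5 + 9 + 10 − 6 + 1 = 79/5.
Adding: ||u||_{H^1}^2 = 92/105 + 79/5 = 1751/105.


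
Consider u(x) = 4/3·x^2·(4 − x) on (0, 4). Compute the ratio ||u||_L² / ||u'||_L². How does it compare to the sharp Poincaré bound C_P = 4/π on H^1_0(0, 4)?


||u||_L² / ||u'||_L² = 2*sqrt(14)/7 < C_P = 4/π.

u(x) = 4/3·x^2·(4 − x), so u'(x) = 4*x*(8 - 3*x)/3.
u(x) = 4/3·x^2·(4 − x) vanishes at x = 0 and x = 4, so u ∈ H^1_0(0, 4). Differentiate via the product rule and integrate the resulting polynomials term by term.
  ∫_0^4 u² dx = ∫_0^4 (16*x^6/9 - 128*x^5/9 + 256*x^4/9) dx. Term by term:
    ∫_0^4 16*x^6/9 dx = 262144/63;  ∫_0^4 -128*x^5/9 dx = -262144/27;  ∫_0^4 256*x^4/9 dx = 262144/45.
  Sum: 262144/63 − 262144/27 + 262144/45 = 262144/945.
  ∫_0^4 (u')² dx = ∫_0^4 (16*x^4 - 256*x^3/3 + 1024*x^2/9) dx. Term by term:
    ∫_0^4 16*x^4 dx = 16384/5;  ∫_0^4 -256*x^3/3 dx = -16384/3;  ∫_0^4 1024*x^2/9 dx = 65536/27.
  Sum: 16384/5 − 16384/3 + 65536/27 = 32768/135.
∫_0^4 u² dx = 262144/945, so ||u||_L² = 512*sqrt(105)/315.
∫_0^4 (u')² dx = 32768/135, so ||u'||_L² = 128*sqrt(30)/45.
Ratio ||u||_L² / ||u'||_L² = 2*sqrt(14)/7.
Sharp Poincaré constant on H^1_0(0, 4) is C_P = L/π = 4/π, achieved by sin(π/4·x).
A polynomial bump cannot attain the sharp Poincaré constant (only the first sine eigenfunction does), so the ratio is strictly less than C_P, consistent with ||u||_L² ≤ C_P ||u'||_L².


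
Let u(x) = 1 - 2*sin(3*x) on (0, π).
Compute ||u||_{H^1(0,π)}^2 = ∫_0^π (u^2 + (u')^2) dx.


||u||_{H^1(0,π)}^2 = -8/3 + 21*π

u'(x) = -6*cos(3*x).
Expand u² and (u')² and integrate term by term on (0, π), using: for integers n ≥ 1, ∫_0^π sin²(nx) dx = ∫_0^π cos²(nx) dx = π/2; for n ≠ n', ∫_0^π sin(nx)sin(n'x) dx = ∫_0^π cos(nx)cos(n'x) dx = 0; and by product-to-sum, ∫_0^π sin(nx)cos(n'x) dx = ½∫_0^π [sin((n+n')x) + sin((n−n')x)] dx, which is 0 when n+n' is even and 2n/(n²−n'²) when n+n' is odd (it need not vanish on (0, π)). For the constant mode: ∫_0^π 1 dx = π, ∫_0^π cos(nx) dx = 0, ∫_0^π sin(nx) dx = (1−(−1)^n)/n.
  u² squared terms: (1)²·∫1 dx = 1·π = π;  (-2)²·∫sin(3x)² dx = 4·π/2 = 2*π.
  u² cross terms: 2·(1)·(-2)·∫1·sin(3x) dx = -4·(2/3) = -8/3.
  So ∫_0^π u² dx = π + 2*π − 8/3 = -8/3 + 3*π.
  (u')² squared terms: (-6)²·∫cos(3x)² dx = 36·π/2 = 18*π.
  So ∫_0^π (u')² dx = 18*π.
||u||_{H^1}^2 = (-8/3 + 3*π) + (18*π) = -8/3 + 21*π.


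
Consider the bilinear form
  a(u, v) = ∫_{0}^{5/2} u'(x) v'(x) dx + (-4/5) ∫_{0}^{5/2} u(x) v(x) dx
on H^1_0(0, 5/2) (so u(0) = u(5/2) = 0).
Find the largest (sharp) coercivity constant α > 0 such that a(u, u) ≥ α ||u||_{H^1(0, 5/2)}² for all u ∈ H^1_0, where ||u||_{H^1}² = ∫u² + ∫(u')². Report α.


α = 4*(-5 + π^2)/(25 + 4*π^2)

Coercivity of a(·,·) on H^1_0(0, 5/2) means a(u, u) ≥ α ||u||_{H^1}² for every u ∈ H^1_0.
The interval has length L = 5/2, and Poincaré/coercivity depend only on L. Here a(u, u) = ∫(u')² + (-4/5)·∫u².
Here c = -4/5 < 0 with |c| < (π/L)² = 4*π^2/25, so coercivity still holds. The condition a(u,u) ≥ α||u||_{H^1}² reads (1−α)∫(u')² ≥ (α−c)∫u². Any admissible α is ≤ 1 (rapidly oscillating u have ∫u²/∫(u')² → 0), and α = 1 would force 0 ≥ (1−c)∫u², impossible since c < 1; so 1−α > 0. By the sharp Poincaré inequality on H^1_0 of an interval of length L, ∫(u')² ≥ (π/L)²∫u² with equality for the first sine mode sin(π(x−x₀)/L) (x₀ the left endpoint), so the inequality holds for all u iff (1−α)(π/L)² ≥ α − c, i.e. α ≤ ((π/L)² + c)/((π/L)² + 1) = (1 + c(L/π)²)/(1 + (L/π)²). (Direct route, valid since c ≤ 0: Poincaré gives c∫u² ≥ c(L/π)²∫(u')², so a(u,u) ≥ (1 + c(L/π)²)∫(u')², while ||u||_{H^1}² ≤ (1 + (L/π)²)∫(u')²; dividing yields the same α.) With (π/L)² = 4*π^2/25 and c = -4/5, the largest admissible constant is α = ((π/L)² + c)/((π/L)² + 1).
Simplifying, α = 4*(-5 + π^2)/(25 + 4*π^2).


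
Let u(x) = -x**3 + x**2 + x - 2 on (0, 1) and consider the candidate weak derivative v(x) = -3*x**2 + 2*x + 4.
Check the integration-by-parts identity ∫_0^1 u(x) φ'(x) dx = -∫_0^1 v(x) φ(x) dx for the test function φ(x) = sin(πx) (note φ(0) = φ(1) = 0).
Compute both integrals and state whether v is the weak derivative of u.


LHS = (-12 - π^2)/π^3, RHS = -7/π - 12/π^3. No, v is not the weak derivative of u.

u(x) = -x**3 + x**2 + x - 2, classical derivative u'(x) = -3*x**2 + 2*x + 1.
φ(x) = sin(πx), so φ'(x) = π*cos(π*x).
Note φ(0) = φ(1) = 0, so the boundary term u·φ vanishes.
LHS = ∫_0^1 u(x) φ'(x) dx = ∫_0^1 (-π*x^3*cos(π*x) + π*x^2*cos(π*x) + π*x*cos(π*x) - 2*π*cos(π*x)) dx. Term by term:
  ∫_0^1 -2*π*cos(π*x) dx = 0;  ∫_0^1 π*x*cos(π*x) dx = -2/π;  ∫_0^1 π*x^2*cos(π*x) dx = -2/π;
  ∫_0^1 -π*x^3*cos(π*x) dx = -12/π^3 + 3/π.
Sum: 0 − 2/π − 2/π + -12/π^3 + 3/π = (-12 - π^2)/π^3.
So LHS = (-12 - π^2)/π^3.
∫_0^1 v(x) φ(x) dx = ∫_0^1 (-3*x^2*sin(π*x) + 2*x*sin(π*x) + 4*sin(π*x)) dx. Term by term:
  ∫_0^1 4*sin(π*x) dx = 8/π;  ∫_0^1 -3*x^2*sin(π*x) dx = -3/π + 12/π^3;  ∫_0^1 2*x*sin(π*x) dx = 2/π.
Sum: 8/π + -3/π + 12/π^3 + 2/π = 12/π^3 + 7/π.
So RHS = -∫_0^1 v(x) φ(x) dx = -7/π - 12/π^3.
LHS − RHS = 6/π ≠ 0, so the identity fails.
(For a valid weak derivative the identity must hold for EVERY test function, in particular this one. The failure shows v is NOT the weak derivative of u.)
Correct weak derivative would be u'(x) = -3*x**2 + 2*x + 1.


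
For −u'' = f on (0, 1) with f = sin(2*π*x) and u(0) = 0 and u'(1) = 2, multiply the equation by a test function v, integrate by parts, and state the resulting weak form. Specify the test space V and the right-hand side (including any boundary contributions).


V = {v ∈ H^1(0, 1) : v(0) = 0} (test functions vanish at x = 0 where u is specified); weak form: ∫_0^1 u'v' dx = ∫_0^1 (sin(2*π*x)) v dx + 2·v(1) for all v ∈ V.

Multiply both sides by a test function v and integrate from 0 to 1:
  ∫_0^1 −u''(x) v(x) dx = ∫_0^1 f(x) v(x) dx.
Integrate the LHS by parts once:
  ∫_0^1 −u'' v dx = −[u'(x) v(x)]_0^1 + ∫_0^1 u'(x) v'(x) dx.
Thus ∫_0^1 u'(x) v'(x) dx = ∫_0^1 f(x) v(x) dx + [u'(x) v(x)]_0^1.
Choose V so that boundary terms are either known or forced to vanish.
Mixed BC: u(0) = 0 (Dirichlet) and u'(1) = 2 (Neumann). Define V = {v ∈ H^1(0, 1) : v(0) = 0}. Then [u' v]_0^1 = u'(1)·v(1) − u'(0)·0 = 2·v(1).
Weak formulation: find u (satisfying any essential BC) such that ∫_0^1 u'(x) v'(x) dx = ∫_0^1 f v dx + 2·v(1) for all v ∈ V (Dirichlet at 0 absorbed into V; Neumann datum at x = 1 contributes the boundary term).
Substituting f(x) = sin(2*π*x), the right-hand side is ∫_0^1 (sin(2*π*x)) v dx + 2·v(1).


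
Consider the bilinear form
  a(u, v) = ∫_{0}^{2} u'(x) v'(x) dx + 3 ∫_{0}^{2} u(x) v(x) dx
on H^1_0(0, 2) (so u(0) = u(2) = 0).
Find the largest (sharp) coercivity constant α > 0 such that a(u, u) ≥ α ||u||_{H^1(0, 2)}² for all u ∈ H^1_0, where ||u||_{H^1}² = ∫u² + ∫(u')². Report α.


α = 1

Coercivity of a(·,·) on H^1_0(0, 2) means a(u, u) ≥ α ||u||_{H^1}² for every u ∈ H^1_0.
The interval has length L = 2, and Poincaré/coercivity depend only on L. Here a(u, u) = ∫(u')² + (3)·∫u².
Here c = 3 ≥ 1, so a(u,u) = ∫(u')² + c∫u² ≥ ∫(u')² + ∫u² = ||u||_{H^1}², i.e. α = 1 works. No larger α is possible: a(u,u) ≥ α||u||_{H^1}² means (1−α)∫(u')² ≥ (α−c)∫u², and for the modes u_n = sin(nπ(x−x₀)/L) (x₀ the left endpoint) one has ∫u_n²/∫(u_n')² = (L/(nπ))² → 0, so a(u_n,u_n)/||u_n||_{H^1}² → 1. Hence the optimal constant is α = 1.
Therefore α = 1.


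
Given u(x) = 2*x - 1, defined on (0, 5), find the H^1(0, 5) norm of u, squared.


||u||_{H^1}^2 = 425/3

The H^1 norm (squared) on an interval (0, L) is
  ||u||_{H^1}^2 = ∫_0^L u(x)^2 dx + ∫_0^L u'(x)^2 dx.
Compute u'(x) = 2.
Then u(x)^2 = 4*x**2 - 4*x + 1 and u'(x)^2 = 4.
Integrate each monomial from 0 to 5 using ∫_0^5 c·x^n dx = c·5^(n+1)/(n+1):
  ∫_0^5 u(x)^2 dx = ∫_0^5 (4*x^2 - 4*x + 1) dx. Term by term:
    ∫_0^5 4*x^2 dx = 500/3;  ∫_0^5 -4*x dx = -50;  ∫_0^5 1 dx = 5.
  Sum: 500/3 − 50 + 5 = 365/3.
  ∫_0^5 u'(x)^2 dx = ∫_0^5 (4) dx. Term by term:
    ∫_0^5 4 dx = 20.
Adding: ||u||_{H^1}^2 = 365/3 + 20 = 425/3.


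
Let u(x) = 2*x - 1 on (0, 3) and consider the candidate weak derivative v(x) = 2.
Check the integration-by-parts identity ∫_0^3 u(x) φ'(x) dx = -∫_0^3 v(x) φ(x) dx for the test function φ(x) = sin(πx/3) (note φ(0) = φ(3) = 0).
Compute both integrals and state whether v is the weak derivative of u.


LHS = -12/π, RHS = -12/π. Yes, v = u' weakly.

u(x) = 2*x - 1, classical derivative u'(x) = 2.
φ(x) = sin(πx/3), so φ'(x) = π*cos(π*x/3)/3.
Note φ(0) = φ(3) = 0, so the boundary term u·φ vanishes.
LHS = ∫_0^3 u(x) φ'(x) dx = ∫_0^3 (2*π*x*cos(π*x/3)/3 - π*cos(π*x/3)/3) dx. Term by term:
  ∫_0^3 -π*cos(π*x/3)/3 dx = 0;  ∫_0^3 2*π*x*cos(π*x/3)/3 dx = -12/π.
Sum: 0 − 12/π = -12/π.
So LHS = -12/π.
∫_0^3 v(x) φ(x) dx = ∫_0^3 (2*sin(π*x/3)) dx. Term by term:
  ∫_0^3 2*sin(π*x/3) dx = 12/π.
So RHS = -∫_0^3 v(x) φ(x) dx = -12/π.
LHS = RHS, so the identity holds for this test φ.
Moreover u is smooth here and v(x) = u'(x) = 2 pointwise, so the identity holds for every test function. Hence v is the weak derivative of u.


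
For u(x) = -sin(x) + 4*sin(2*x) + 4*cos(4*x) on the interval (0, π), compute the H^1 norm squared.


||u||_{H^1(0,π)}^2 = 272/15 + 177*π

u'(x) = -16*sin(4*x) - cos(x) + 8*cos(2*x).
Expand u² and (u')² and integrate term by term on (0, π), using: for integers n ≥ 1, ∫_0^π sin²(nx) dx = ∫_0^π cos²(nx) dx = π/2; for n ≠ n', ∫_0^π sin(nx)sin(n'x) dx = ∫_0^π cos(nx)cos(n'x) dx = 0; and by product-to-sum, ∫_0^π sin(nx)cos(n'x) dx = ½∫_0^π [sin((n+n')x) + sin((n−n')x)] dx, which is 0 when n+n' is even and 2n/(n²−n'²) when n+n' is odd (it need not vanish on (0, π)).
  u² squared terms: (-1)²·∫sin(x)² dx = 1·π/2 = π/2;  (4)²·∫cos(4x)² dx = 16·π/2 = 8*π;  (4)²·∫sin(2x)² dx = 16·π/2 = 8*π.
  u² cross terms: 2·(-1)·(4)·∫sin(x)·cos(4x) dx = -8·(-2/15) = 16/15;  2·(-1)·(4)·∫sin(x)·sin(2x) dx = -8·(0) = 0;  2·(4)·(4)·∫cos(4x)·sin(2x) dx = 32·(0) = 0.
  So ∫_0^π u² dx = π/2 + 8*π + 8*π + 16/15 + 0 + 0 = 16/15 + 33*π/2.
  (u')² squared terms: (-1)²·∫cos(x)² dx = 1·π/2 = π/2;  (-16)²·∫sin(4x)² dx = 256·π/2 = 128*π;  (8)²·∫cos(2x)² dx = 64·π/2 = 32*π.
  (u')² cross terms: 2·(-1)·(-16)·∫cos(x)·sin(4x) dx = 32·(8/15) = 256/15;  2·(-1)·(8)·∫cos(x)·cos(2x) dx = -16·(0) = 0;  2·(-16)·(8)·∫sin(4x)·cos(2x) dx = -256·(0) = 0.
  So ∫_0^π (u')² dx = π/2 + 128*π + 32*π + 256/15 + 0 + 0 = 256/15 + 321*π/2.
||u||_{H^1}^2 = (16/15 + 33*π/2) + (256/15 + 321*π/2) = 272/15 + 177*π.


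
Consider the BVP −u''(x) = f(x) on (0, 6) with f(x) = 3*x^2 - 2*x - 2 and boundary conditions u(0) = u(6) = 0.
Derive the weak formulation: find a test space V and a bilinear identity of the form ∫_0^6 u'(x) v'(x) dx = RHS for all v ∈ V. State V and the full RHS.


V = H^1_0(0, 6) (so v(0) = v(6) = 0); weak form: ∫_0^6 u'v' dx = ∫_0^6 (3*x^2 - 2*x - 2) v dx for all v ∈ V.

Multiply both sides by a test function v and integrate from 0 to 6:
  ∫_0^6 −u''(x) v(x) dx = ∫_0^6 f(x) v(x) dx.
Integrate the LHS by parts once:
  ∫_0^6 −u'' v dx = −[u'(x) v(x)]_0^6 + ∫_0^6 u'(x) v'(x) dx.
Thus ∫_0^6 u'(x) v'(x) dx = ∫_0^6 f(x) v(x) dx + [u'(x) v(x)]_0^6.
Choose V so that boundary terms are either known or forced to vanish.
u is Dirichlet: u(0) = u(6) = 0. Let V = H^1_0(0, 6); then v(0) = v(6) = 0, and [u' v]_0^6 = 0.
Weak formulation: find u (satisfying any essential BC) such that ∫_0^6 u'(x) v'(x) dx = ∫_0^6 f v dx for all v ∈ V.
Substituting f(x) = 3*x^2 - 2*x - 2, the right-hand side is ∫_0^6 (3*x^2 - 2*x - 2) v dx.


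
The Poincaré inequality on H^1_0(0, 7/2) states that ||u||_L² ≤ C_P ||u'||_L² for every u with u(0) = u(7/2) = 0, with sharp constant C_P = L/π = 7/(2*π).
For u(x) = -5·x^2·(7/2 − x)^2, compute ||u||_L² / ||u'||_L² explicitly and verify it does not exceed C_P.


||u||_L² / ||u'||_L² = 7*sqrt(3)/12 < C_P = 7/(2*π).

u(x) = -5·x^2·(7/2 − x)^2, so u'(x) = 5*x*(-8*x^2 + 42*x - 49)/2.
u(x) = -5·x^2·(7/2 − x)^2 vanishes at x = 0 and x = 7/2, so u ∈ H^1_0(0, 7/2). Differentiate via the product rule and integrate the resulting polynomials term by term.
  ∫_0^7/2 u² dx = ∫_0^7/2 (25*x^8 - 350*x^7 + 3675*x^6/2 - 8575*x^5/2 + 60025*x^4/16) dx. Term by term:
    ∫_0^7/2 25*x^8 dx = 1008840175/4608;  ∫_0^7/2 -350*x^7 dx = -1008840175/1024;  ∫_0^7/2 3675*x^6/2 dx = 432360075/256;
    ∫_0^7/2 -8575*x^5/2 dx = -1008840175/768;  ∫_0^7/2 60025*x^4/16 dx = 201768035/512.
  Sum: 1008840175/4608 − 1008840175/1024 + 432360075/256 − 1008840175/768 + 201768035/512 = 28824005/9216.
  ∫_0^7/2 (u')² dx = ∫_0^7/2 (400*x^6 - 4200*x^5 + 15925*x^4 - 25725*x^3 + 60025*x^2/4) dx. Term by term:
    ∫_0^7/2 400*x^6 dx = 2941225/8;  ∫_0^7/2 -4200*x^5 dx = -20588575/16;  ∫_0^7/2 15925*x^4 dx = 53530295/32;
    ∫_0^7/2 -25725*x^3 dx = -61765725/64;  ∫_0^7/2 60025*x^2/4 dx = 20588575/96.
  Sum: 2941225/8 − 20588575/16 + 53530295/32 − 61765725/64 + 20588575/96 = 588245/192.
∫_0^7/2 u² dx = 28824005/9216, so ||u||_L² = 2401*sqrt(5)/96.
∫_0^7/2 (u')² dx = 588245/192, so ||u'||_L² = 343*sqrt(15)/24.
Ratio ||u||_L² / ||u'||_L² = 7*sqrt(3)/12.
Sharp Poincaré constant on H^1_0(0, 7/2) is C_P = L/π = 7/(2*π), achieved by sin(2*π/7·x).
A polynomial bump cannot attain the sharp Poincaré constant (only the first sine eigenfunction does), so the ratio is strictly less than C_P, consistent with ||u||_L² ≤ C_P ||u'||_L².


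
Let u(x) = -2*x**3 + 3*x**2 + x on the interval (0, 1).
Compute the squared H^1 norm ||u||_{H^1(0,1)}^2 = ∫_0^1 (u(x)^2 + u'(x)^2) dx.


||u||_{H^1}^2 = 1177/210

The H^1 norm (squared) on an interval (0, L) is
  ||u||_{H^1}^2 = ∫_0^L u(x)^2 dx + ∫_0^L u'(x)^2 dx.
Compute u'(x) = -6*x**2 + 6*x + 1.
Then u(x)^2 = 4*x**6 - 12*x**5 + 5*x**4 + 6*x**3 + x**2 and u'(x)^2 = 36*x**4 - 72*x**3 + 24*x**2 + 12*x + 1.
Integrate each monomial from 0 to 1 using ∫_0^1 c·x^n dx = c·1^(n+1)/(n+1):
  ∫_0^1 u(x)^2 dx = ∫_0^1 (4*x^6 - 12*x^5 + 5*x^4 + 6*x^3 + x^2) dx. Term by term:
    ∫_0^1 4*x^6 dx = 4/7;  ∫_0^1 -12*x^5 dx = -2;  ∫_0^1 5*x^4 dx = 1;
    ∫_0^1 6*x^3 dx = 3/2;  ∫_0^1 x^2 dx = 1/3.
  Sum: 4/7 − 2 + 1 + 3/2 + 1/3 = 59/42.
  ∫_0^1 u'(x)^2 dx = ∫_0^1 (36*x^4 - 72*x^3 + 24*x^2 + 12*x + 1) dx. Term by term:
    ∫_0^1 36*x^4 dx = 36/5;  ∫_0^1 -72*x^3 dx = -18;  ∫_0^1 24*x^2 dx = 8;
    ∫_0^1 12*x dx = 6;  ∫_0^1 1 dx = 1.
  Sum: 36/5 − 18 + 8 + 6 + 1 = 21/5.
Adding: ||u||_{H^1}^2 = 59/42 + 21/5 = 1177/210.


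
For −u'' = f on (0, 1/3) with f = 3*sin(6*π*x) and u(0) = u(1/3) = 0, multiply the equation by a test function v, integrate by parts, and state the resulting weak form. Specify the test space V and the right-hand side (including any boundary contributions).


V = H^1_0(0, 1/3) (so v(0) = v(1/3) = 0); weak form: ∫_0^1/3 u'v' dx = ∫_0^1/3 (3*sin(6*π*x)) v dx for all v ∈ V.

Multiply both sides by a test function v and integrate from 0 to 1/3:
  ∫_0^1/3 −u''(x) v(x) dx = ∫_0^1/3 f(x) v(x) dx.
Integrate the LHS by parts once:
  ∫_0^1/3 −u'' v dx = −[u'(x) v(x)]_0^1/3 + ∫_0^1/3 u'(x) v'(x) dx.
Thus ∫_0^1/3 u'(x) v'(x) dx = ∫_0^1/3 f(x) v(x) dx + [u'(x) v(x)]_0^1/3.
Choose V so that boundary terms are either known or forced to vanish.
u is Dirichlet: u(0) = u(1/3) = 0. Let V = H^1_0(0, 1/3); then v(0) = v(1/3) = 0, and [u' v]_0^1/3 = 0.
Weak formulation: find u (satisfying any essential BC) such that ∫_0^1/3 u'(x) v'(x) dx = ∫_0^1/3 f v dx for all v ∈ V.
Substituting f(x) = 3*sin(6*π*x), the right-hand side is ∫_0^1/3 (3*sin(6*π*x)) v dx.


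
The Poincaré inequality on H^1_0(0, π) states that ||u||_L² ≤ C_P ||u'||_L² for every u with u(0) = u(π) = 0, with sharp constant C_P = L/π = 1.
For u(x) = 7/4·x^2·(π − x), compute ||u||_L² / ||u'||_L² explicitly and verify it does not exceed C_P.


||u||_L² / ||u'||_L² = sqrt(14)*π/14 < C_P = 1.

u(x) = 7/4·x^2·(π − x), so u'(x) = 7*x*(-3*x + 2*π)/4.
u(x) = 7/4·x^2·(π − x) vanishes at x = 0 and x = π, so u ∈ H^1_0(0, π). Differentiate via the product rule and integrate the resulting polynomials term by term.
  ∫_0^π u² dx = ∫_0^π (49*x^6/16 - 49*π*x^5/8 + 49*π^2*x^4/16) dx. Term by term:
    ∫_0^π 49*x^6/16 dx = 7*π^7/16;  ∫_0^π -49*π*x^5/8 dx = -49*π^7/48;  ∫_0^π 49*π^2*x^4/16 dx = 49*π^7/80.
  Sum: 7*π^7/16 − 49*π^7/48 + 49*π^7/80 = 7*π^7/240.
  ∫_0^π (u')² dx = ∫_0^π (441*x^4/16 - 147*π*x^3/4 + 49*π^2*x^2/4) dx. Term by term:
    ∫_0^π 441*x^4/16 dx = 441*π^5/80;  ∫_0^π -147*π*x^3/4 dx = -147*π^5/16;  ∫_0^π 49*π^2*x^2/4 dx = 49*π^5/12.
  Sum: 441*π^5/80 − 147*π^5/16 + 49*π^5/12 = 49*π^5/120.
∫_0^π u² dx = 7*π^7/240, so ||u||_L² = sqrt(105)*π^(7/2)/60.
∫_0^π (u')² dx = 49*π^5/120, so ||u'||_L² = 7*sqrt(30)*π^(5/2)/60.
Ratio ||u||_L² / ||u'||_L² = sqrt(14)*π/14.
Sharp Poincaré constant on H^1_0(0, π) is C_P = L/π = 1, achieved by sin(x).
A polynomial bump cannot attain the sharp Poincaré constant (only the first sine eigenfunction does), so the ratio is strictly less than C_P, consistent with ||u||_L² ≤ C_P ||u'||_L².


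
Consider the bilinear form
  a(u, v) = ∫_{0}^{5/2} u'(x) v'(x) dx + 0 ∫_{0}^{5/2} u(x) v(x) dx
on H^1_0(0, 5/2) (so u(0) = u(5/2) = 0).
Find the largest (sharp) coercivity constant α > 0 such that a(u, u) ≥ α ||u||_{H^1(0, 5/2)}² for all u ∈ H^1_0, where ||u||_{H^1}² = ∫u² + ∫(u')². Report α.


α = 4*π^2/(25 + 4*π^2)

Coercivity of a(·,·) on H^1_0(0, 5/2) means a(u, u) ≥ α ||u||_{H^1}² for every u ∈ H^1_0.
The interval has length L = 5/2, and Poincaré/coercivity depend only on L. Here a(u, u) = ∫(u')² + (0)·∫u².
Here c = 0, so a(u,u) = ∫(u')² alone. The condition a(u,u) ≥ α||u||_{H^1}² reads (1−α)∫(u')² ≥ (α−c)∫u². Any admissible α is ≤ 1 (rapidly oscillating u have ∫u²/∫(u')² → 0), and α = 1 would force 0 ≥ (1−c)∫u², impossible since c < 1; so 1−α > 0. By the sharp Poincaré inequality on H^1_0 of an interval of length L, ∫(u')² ≥ (π/L)²∫u² with equality for the first sine mode sin(π(x−x₀)/L) (x₀ the left endpoint), so the inequality holds for all u iff (1−α)(π/L)² ≥ α − c, i.e. α ≤ ((π/L)² + c)/((π/L)² + 1) = (1 + c(L/π)²)/(1 + (L/π)²). (Direct route, valid since c ≤ 0: Poincaré gives c∫u² ≥ c(L/π)²∫(u')², so a(u,u) ≥ (1 + c(L/π)²)∫(u')², while ||u||_{H^1}² ≤ (1 + (L/π)²)∫(u')²; dividing yields the same α.) With (π/L)² = 4*π^2/25 and c = 0, the largest admissible constant is α = ((π/L)² + c)/((π/L)² + 1).
Simplifying, α = 4*π^2/(25 + 4*π^2).


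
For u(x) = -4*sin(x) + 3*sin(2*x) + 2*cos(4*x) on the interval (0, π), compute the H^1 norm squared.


||u||_{H^1(0,π)}^2 = 544/15 + 145*π/2

u'(x) = -8*sin(4*x) - 4*cos(x) + 6*cos(2*x).
Expand u² and (u')² and integrate term by term on (0, π), using: for integers n ≥ 1, ∫_0^π sin²(nx) dx = ∫_0^π cos²(nx) dx = π/2; for n ≠ n', ∫_0^π sin(nx)sin(n'x) dx = ∫_0^π cos(nx)cos(n'x) dx = 0; and by product-to-sum, ∫_0^π sin(nx)cos(n'x) dx = ½∫_0^π [sin((n+n')x) + sin((n−n')x)] dx, which is 0 when n+n' is even and 2n/(n²−n'²) when n+n' is odd (it need not vanish on (0, π)).
  u² squared terms: (-4)²·∫sin(x)² dx = 16·π/2 = 8*π;  (2)²·∫cos(4x)² dx = 4·π/2 = 2*π;  (3)²·∫sin(2x)² dx = 9·π/2 = 9*π/2.
  u² cross terms: 2·(-4)·(2)·∫sin(x)·cos(4x) dx = -16·(-2/15) = 32/15;  2·(-4)·(3)·∫sin(x)·sin(2x) dx = -24·(0) = 0;  2·(2)·(3)·∫cos(4x)·sin(2x) dx = 12·(0) = 0.
  So ∫_0^π u² dx = 8*π + 2*π + 9*π/2 + 32/15 + 0 + 0 = 32/15 + 29*π/2.
  (u')² squared terms: (-8)²·∫sin(4x)² dx = 64·π/2 = 32*π;  (-4)²·∫cos(x)² dx = 16·π/2 = 8*π;  (6)²·∫cos(2x)² dx = 36·π/2 = 18*π.
  (u')² cross terms: 2·(-8)·(-4)·∫sin(4x)·cos(x) dx = 64·(8/15) = 512/15;  2·(-8)·(6)·∫sin(4x)·cos(2x) dx = -96·(0) = 0;  2·(-4)·(6)·∫cos(x)·cos(2x) dx = -48·(0) = 0.
  So ∫_0^π (u')² dx = 32*π + 8*π + 18*π + 512/15 + 0 + 0 = 512/15 + 58*π.
||u||_{H^1}^2 = (32/15 + 29*π/2) + (512/15 + 58*π) = 544/15 + 145*π/2.


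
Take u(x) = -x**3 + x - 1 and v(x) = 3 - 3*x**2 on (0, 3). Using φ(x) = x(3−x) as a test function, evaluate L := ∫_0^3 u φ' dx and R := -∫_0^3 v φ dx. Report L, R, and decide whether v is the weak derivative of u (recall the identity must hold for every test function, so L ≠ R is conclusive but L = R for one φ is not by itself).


LHS = 639/20, RHS = 459/20. No, v is not the weak derivative of u.

u(x) = -x**3 + x - 1, classical derivative u'(x) = 1 - 3*x**2.
φ(x) = x(3−x), so φ'(x) = 3 - 2*x.
Note φ(0) = φ(3) = 0, so the boundary term u·φ vanishes.
LHS = ∫_0^3 u(x) φ'(x) dx = ∫_0^3 (2*x^4 - 3*x^3 - 2*x^2 + 5*x - 3) dx. Term by term:
  ∫_0^3 2*x^4 dx = 486/5;  ∫_0^3 -3*x^3 dx = -243/4;  ∫_0^3 -2*x^2 dx = -18;
  ∫_0^3 5*x dx = 45/2;  ∫_0^3 -3 dx = -9.
Sum: 486/5 − 243/4 − 18 + 45/2 − 9 = 639/20.
So LHS = 639/20.
∫_0^3 v(x) φ(x) dx = ∫_0^3 (3*x^4 - 9*x^3 - 3*x^2 + 9*x) dx. Term by term:
  ∫_0^3 3*x^4 dx = 729/5;  ∫_0^3 -9*x^3 dx = -729/4;  ∫_0^3 -3*x^2 dx = -27;
  ∫_0^3 9*x dx = 81/2.
Sum: 729/5 − 729/4 − 27 + 81/2 = -459/20.
So RHS = -∫_0^3 v(x) φ(x) dx = 459/20.
LHS − RHS = 9 ≠ 0, so the identity fails.
(For a valid weak derivative the identity must hold for EVERY test function, in particular this one. The failure shows v is NOT the weak derivative of u.)
Correct weak derivative would be u'(x) = 1 - 3*x**2.


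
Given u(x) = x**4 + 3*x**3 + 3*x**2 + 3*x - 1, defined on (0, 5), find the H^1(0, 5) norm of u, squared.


||u||_{H^1}^2 = 309711725/252

The H^1 norm (squared) on an interval (0, L) is
  ||u||_{H^1}^2 = ∫_0^L u(x)^2 dx + ∫_0^L u'(x)^2 dx.
Compute u'(x) = 4*x**3 + 9*x**2 + 6*x + 3.
Then u(x)^2 = x**8 + 6*x**7 + 15*x**6 + 24*x**5 + 25*x**4 + 12*x**3 + 3*x**2 - 6*x + 1 and u'(x)^2 = 16*x**6 + 72*x**5 + 129*x**4 + 132*x**3 + 90*x**2 + 36*x + 9.
Integrate each monomial from 0 to 5 using ∫_0^5 c·x^n dx = c·5^(n+1)/(n+1):
  ∫_0^5 u(x)^2 dx = ∫_0^5 (x^8 + 6*x^7 + 15*x^6 + 24*x^5 + 25*x^4 + 12*x^3 + 3*x^2 - 6*x + 1) dx. Term by term:
    ∫_0^5 x^8 dx = 1953125/9;  ∫_0^5 6*x^7 dx = 1171875/4;  ∫_0^5 15*x^6 dx = 1171875/7;
    ∫_0^5 24*x^5 dx = 62500;  ∫_0^5 25*x^4 dx = 15625;  ∫_0^5 12*x^3 dx = 1875;
    ∫_0^5 3*x^2 dx = 125;  ∫_0^5 -6*x dx = -75;  ∫_0^5 1 dx = 5.
  Sum: 1953125/9 + 1171875/4 + 1171875/7 + 62500 + 15625 + 1875 + 125 − 75 + 5 = 190876985/252.
  ∫_0^5 u'(x)^2 dx = ∫_0^5 (16*x^6 + 72*x^5 + 129*x^4 + 132*x^3 + 90*x^2 + 36*x + 9) dx. Term by term:
    ∫_0^5 16*x^6 dx = 1250000/7;  ∫_0^5 72*x^5 dx = 187500;  ∫_0^5 129*x^4 dx = 80625;
    ∫_0^5 132*x^3 dx = 20625;  ∫_0^5 90*x^2 dx = 3750;  ∫_0^5 36*x dx = 450;
    ∫_0^5 9 dx = 45.
  Sum: 1250000/7 + 187500 + 80625 + 20625 + 3750 + 450 + 45 = 3300965/7.
Adding: ||u||_{H^1}^2 = 190876985/252 + 3300965/7 = 309711725/252.


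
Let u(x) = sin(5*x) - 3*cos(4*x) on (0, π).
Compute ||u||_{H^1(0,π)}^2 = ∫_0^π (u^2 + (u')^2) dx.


||u||_{H^1(0,π)}^2 = -340/3 + 179*π/2

u'(x) = 12*sin(4*x) + 5*cos(5*x).
Expand u² and (u')² and integrate term by term on (0, π), using: for integers n ≥ 1, ∫_0^π sin²(nx) dx = ∫_0^π cos²(nx) dx = π/2; for n ≠ n', ∫_0^π sin(nx)sin(n'x) dx = ∫_0^π cos(nx)cos(n'x) dx = 0; and by product-to-sum, ∫_0^π sin(nx)cos(n'x) dx = ½∫_0^π [sin((n+n')x) + sin((n−n')x)] dx, which is 0 when n+n' is even and 2n/(n²−n'²) when n+n' is odd (it need not vanish on (0, π)).
  u² squared terms: (-3)²·∫cos(4x)² dx = 9·π/2 = 9*π/2;  (1)²·∫sin(5x)² dx = 1·π/2 = π/2.
  u² cross terms: 2·(-3)·(1)·∫cos(4x)·sin(5x) dx = -6·(10/9) = -20/3.
  So ∫_0^π u² dx = 9*π/2 + π/2 − 20/3 = -20/3 + 5*π.
  (u')² squared terms: (5)²·∫cos(5x)² dx = 25·π/2 = 25*π/2;  (12)²·∫sin(4x)² dx = 144·π/2 = 72*π.
  (u')² cross terms: 2·(5)·(12)·∫cos(5x)·sin(4x) dx = 120·(-8/9) = -320/3.
  So ∫_0^π (u')² dx = 25*π/2 + 72*π − 320/3 = -320/3 + 169*π/2.
||u||_{H^1}^2 = (-20/3 + 5*π) + (-320/3 + 169*π/2) = -340/3 + 179*π/2.


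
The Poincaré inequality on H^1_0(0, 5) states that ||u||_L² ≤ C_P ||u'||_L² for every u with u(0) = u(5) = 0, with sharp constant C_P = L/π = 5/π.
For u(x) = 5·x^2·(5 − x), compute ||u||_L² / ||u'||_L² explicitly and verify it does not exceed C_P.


||u||_L² / ||u'||_L² = 5*sqrt(14)/14 < C_P = 5/π.

u(x) = 5·x^2·(5 − x), so u'(x) = 5*x*(10 - 3*x).
u(x) = 5·x^2·(5 − x) vanishes at x = 0 and x = 5, so u ∈ H^1_0(0, 5). Differentiate via the product rule and integrate the resulting polynomials term by term.
  ∫_0^5 u² dx = ∫_0^5 (25*x^6 - 250*x^5 + 625*x^4) dx. Term by term:
    ∫_0^5 25*x^6 dx = 1953125/7;  ∫_0^5 -250*x^5 dx = -1953125/3;  ∫_0^5 625*x^4 dx = 390625.
  Sum: 1953125/7 − 1953125/3 + 390625 = 390625/21.
  ∫_0^5 (u')² dx = ∫_0^5 (225*x^4 - 1500*x^3 + 2500*x^2) dx. Term by term:
    ∫_0^5 225*x^4 dx = 140625;  ∫_0^5 -1500*x^3 dx = -234375;  ∫_0^5 2500*x^2 dx = 312500/3.
  Sum: 140625 − 234375 + 312500/3 = 31250/3.
∫_0^5 u² dx = 390625/21, so ||u||_L² = 625*sqrt(21)/21.
∫_0^5 (u')² dx = 31250/3, so ||u'||_L² = 125*sqrt(6)/3.
Ratio ||u||_L² / ||u'||_L² = 5*sqrt(14)/14.
Sharp Poincaré constant on H^1_0(0, 5) is C_P = L/π = 5/π, achieved by sin(π/5·x).
A polynomial bump cannot attain the sharp Poincaré constant (only the first sine eigenfunction does), so the ratio is strictly less than C_P, consistent with ||u||_L² ≤ C_P ||u'||_L².


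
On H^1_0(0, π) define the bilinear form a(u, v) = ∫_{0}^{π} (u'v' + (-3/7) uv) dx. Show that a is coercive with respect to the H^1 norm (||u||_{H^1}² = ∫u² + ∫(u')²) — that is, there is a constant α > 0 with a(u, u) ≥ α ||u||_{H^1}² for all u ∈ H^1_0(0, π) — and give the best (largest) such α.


α = 2/7

Coercivity of a(·,·) on H^1_0(0, π) means a(u, u) ≥ α ||u||_{H^1}² for every u ∈ H^1_0.
The interval has length L = π, and Poincaré/coercivity depend only on L. Here a(u, u) = ∫(u')² + (-3/7)·∫u².
Here c = -3/7 < 0 with |c| < (π/L)² = 1, so coercivity still holds. The condition a(u,u) ≥ α||u||_{H^1}² reads (1−α)∫(u')² ≥ (α−c)∫u². Any admissible α is ≤ 1 (rapidly oscillating u have ∫u²/∫(u')² → 0), and α = 1 would force 0 ≥ (1−c)∫u², impossible since c < 1; so 1−α > 0. By the sharp Poincaré inequality on H^1_0 of an interval of length L, ∫(u')² ≥ (π/L)²∫u² with equality for the first sine mode sin(π(x−x₀)/L) (x₀ the left endpoint), so the inequality holds for all u iff (1−α)(π/L)² ≥ α − c, i.e. α ≤ ((π/L)² + c)/((π/L)² + 1) = (1 + c(L/π)²)/(1 + (L/π)²). (Direct route, valid since c ≤ 0: Poincaré gives c∫u² ≥ c(L/π)²∫(u')², so a(u,u) ≥ (1 + c(L/π)²)∫(u')², while ||u||_{H^1}² ≤ (1 + (L/π)²)∫(u')²; dividing yields the same α.) With (π/L)² = 1 and c = -3/7, the largest admissible constant is α = ((π/L)² + c)/((π/L)² + 1).
Simplifying, α = 2/7.


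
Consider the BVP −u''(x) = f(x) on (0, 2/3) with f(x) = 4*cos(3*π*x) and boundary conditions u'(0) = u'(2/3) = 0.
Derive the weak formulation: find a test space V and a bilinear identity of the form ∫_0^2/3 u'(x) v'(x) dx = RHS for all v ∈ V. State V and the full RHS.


V = H^1(0, 2/3) (no boundary constraint on v; u is determined up to an additive constant); weak form: ∫_0^2/3 u'v' dx = ∫_0^2/3 (4*cos(3*π*x)) v dx for all v ∈ V.

Multiply both sides by a test function v and integrate from 0 to 2/3:
  ∫_0^2/3 −u''(x) v(x) dx = ∫_0^2/3 f(x) v(x) dx.
Integrate the LHS by parts once:
  ∫_0^2/3 −u'' v dx = −[u'(x) v(x)]_0^2/3 + ∫_0^2/3 u'(x) v'(x) dx.
Thus ∫_0^2/3 u'(x) v'(x) dx = ∫_0^2/3 f(x) v(x) dx + [u'(x) v(x)]_0^2/3.
Choose V so that boundary terms are either known or forced to vanish.
u has homogeneous Neumann: u'(0) = u'(2/3) = 0. So [u' v]_0^2/3 = 0·v(2/3) − 0·v(0) = 0 for any v; take V = H^1(0, 2/3).
Weak formulation: find u (satisfying any essential BC) such that ∫_0^2/3 u'(x) v'(x) dx = ∫_0^2/3 f v dx for all v ∈ V (homogeneous Neumann, so boundary terms vanish).
Substituting f(x) = 4*cos(3*π*x), the right-hand side is ∫_0^2/3 (4*cos(3*π*x)) v dx.
Compatibility check (pure Neumann): taking v ≡ 1 ∈ V gives 0 = ∫_0^2/3 f dx + (0) − (0), i.e. ∫_0^2/3 f dx must equal u'(0) − u'(2/3) = 0. Indeed ∫_0^2/3 (4*cos(3*π*x)) dx = 0, so the data are compatible. The solution is then unique only up to an additive constant (fix it e.g. by requiring ∫_0^2/3 u dx = 0).


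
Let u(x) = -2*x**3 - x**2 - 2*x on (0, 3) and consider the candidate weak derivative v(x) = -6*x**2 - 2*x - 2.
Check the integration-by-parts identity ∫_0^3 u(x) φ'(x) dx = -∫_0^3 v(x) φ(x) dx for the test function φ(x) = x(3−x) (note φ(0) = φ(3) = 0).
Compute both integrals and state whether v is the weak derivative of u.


LHS = 477/5, RHS = 477/5. Yes, v = u' weakly.

u(x) = -2*x**3 - x**2 - 2*x, classical derivative u'(x) = -6*x**2 - 2*x - 2.
φ(x) = x(3−x), so φ'(x) = 3 - 2*x.
Note φ(0) = φ(3) = 0, so the boundary term u·φ vanishes.
LHS = ∫_0^3 u(x) φ'(x) dx = ∫_0^3 (4*x^4 - 4*x^3 + x^2 - 6*x) dx. Term by term:
  ∫_0^3 4*x^4 dx = 972/5;  ∫_0^3 -4*x^3 dx = -81;  ∫_0^3 x^2 dx = 9;
  ∫_0^3 -6*x dx = -27.
Sum: 972/5 − 81 + 9 − 27 = 477/5.
So LHS = 477/5.
∫_0^3 v(x) φ(x) dx = ∫_0^3 (6*x^4 - 16*x^3 - 4*x^2 - 6*x) dx. Term by term:
  ∫_0^3 6*x^4 dx = 1458/5;  ∫_0^3 -16*x^3 dx = -324;  ∫_0^3 -4*x^2 dx = -36;
  ∫_0^3 -6*x dx = -27.
Sum: 1458/5 − 324 − 36 − 27 = -477/5.
So RHS = -∫_0^3 v(x) φ(x) dx = 477/5.
LHS = RHS, so the identity holds for this test φ.
Moreover u is smooth here and v(x) = u'(x) = -6*x**2 - 2*x - 2 pointwise, so the identity holds for every test function. Hence v is the weak derivative of u.


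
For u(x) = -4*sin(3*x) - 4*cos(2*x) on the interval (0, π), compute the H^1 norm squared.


||u||_{H^1(0,π)}^2 = 192 + 120*π

u'(x) = 8*sin(2*x) - 12*cos(3*x).
Expand u² and (u')² and integrate term by term on (0, π), using: for integers n ≥ 1, ∫_0^π sin²(nx) dx = ∫_0^π cos²(nx) dx = π/2; for n ≠ n', ∫_0^π sin(nx)sin(n'x) dx = ∫_0^π cos(nx)cos(n'x) dx = 0; and by product-to-sum, ∫_0^π sin(nx)cos(n'x) dx = ½∫_0^π [sin((n+n')x) + sin((n−n')x)] dx, which is 0 when n+n' is even and 2n/(n²−n'²) when n+n' is odd (it need not vanish on (0, π)).
  u² squared terms: (-4)²·∫cos(2x)² dx = 16·π/2 = 8*π;  (-4)²·∫sin(3x)² dx = 16·π/2 = 8*π.
  u² cross terms: 2·(-4)·(-4)·∫cos(2x)·sin(3x) dx = 32·(6/5) = 192/5.
  So ∫_0^π u² dx = 8*π + 8*π + 192/5 = 192/5 + 16*π.
  (u')² squared terms: (-12)²·∫cos(3x)² dx = 144·π/2 = 72*π;  (8)²·∫sin(2x)² dx = 64·π/2 = 32*π.
  (u')² cross terms: 2·(-12)·(8)·∫cos(3x)·sin(2x) dx = -192·(-4/5) = 768/5.
  So ∫_0^π (u')² dx = 72*π + 32*π + 768/5 = 768/5 + 104*π.
||u||_{H^1}^2 = (192/5 + 16*π) + (768/5 + 104*π) = 192 + 120*π.


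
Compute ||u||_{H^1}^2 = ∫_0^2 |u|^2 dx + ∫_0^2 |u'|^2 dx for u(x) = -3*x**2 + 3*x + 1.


||u||_{H^1}^2 = 248/5

The H^1 norm (squared) on an interval (0, L) is
  ||u||_{H^1}^2 = ∫_0^L u(x)^2 dx + ∫_0^L u'(x)^2 dx.
Compute u'(x) = 3 - 6*x.
Then u(x)^2 = 9*x**4 - 18*x**3 + 3*x**2 + 6*x + 1 and u'(x)^2 = 36*x**2 - 36*x + 9.
Integrate each monomial from 0 to 2 using ∫_0^2 c·x^n dx = c·2^(n+1)/(n+1):
  ∫_0^2 u(x)^2 dx = ∫_0^2 (9*x^4 - 18*x^3 + 3*x^2 + 6*x + 1) dx. Term by term:
    ∫_0^2 9*x^4 dx = 288/5;  ∫_0^2 -18*x^3 dx = -72;  ∫_0^2 3*x^2 dx = 8;
    ∫_0^2 6*x dx = 12;  ∫_0^2 1 dx = 2.
  Sum: 288/5 − 72 + 8 + 12 + 2 = 38/5.
  ∫_0^2 u'(x)^2 dx = ∫_0^2 (36*x^2 - 36*x + 9) dx. Term by term:
    ∫_0^2 36*x^2 dx = 96;  ∫_0^2 -36*x dx = -72;  ∫_0^2 9 dx = 18.
  Sum: 96 − 72 + 18 = 42.
Adding: ||u||_{H^1}^2 = 38/5 + 42 = 248/5.
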